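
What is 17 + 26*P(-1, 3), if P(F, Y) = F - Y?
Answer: -87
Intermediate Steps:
17 + 26*P(-1, 3) = 17 + 26*(-1 - 1*3) = 17 + 26*(-1 - 3) = 17 + 26*(-4) = 17 - 104 = -87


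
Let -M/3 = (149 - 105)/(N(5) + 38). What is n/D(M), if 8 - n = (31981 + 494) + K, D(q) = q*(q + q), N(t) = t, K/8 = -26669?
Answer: 111485455/11616 ≈ 9597.6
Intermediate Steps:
K = -213352 (K = 8*(-26669) = -213352)
M = -132/43 (M = -3*(149 - 105)/(5 + 38) = -132/43 ≈ -3.0698)
D(q) = 2*q**2 (D(q) = q*(2*q) = 2*q**2)
n = 180885 (n = 8 - ((31981 + 494) - 213352) = 8 - (32475 - 213352) = 8 - 1*(-180877) = 8 + 180877 = 180885)
n/D(M) = 180885/((2*(-132/43)**2)) = 180885/((2*(17424/1849))) = 180885/(34848/1849) = 180885*(1849/34848) = 111485455/11616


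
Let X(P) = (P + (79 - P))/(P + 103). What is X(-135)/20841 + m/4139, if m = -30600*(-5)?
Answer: 102037209019/2760348768 ≈ 36.965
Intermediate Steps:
m = 153000
X(P) = 79/(103 + P)
X(-135)/20841 + m/4139 = (79/(103 - 135))/20841 + 153000/4139 = (79/(-32))*(1/20841) + 153000*(1/4139) = (79*(-1/32))*(1/20841) + 153000/4139 = -79/32*1/20841 + 153000/4139 = -79/666912 + 153000/4139 = 102037209019/2760348768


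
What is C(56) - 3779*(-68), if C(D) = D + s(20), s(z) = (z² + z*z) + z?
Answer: 257848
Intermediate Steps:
s(z) = z + 2*z² (s(z) = (z² + z²) + z = 2*z² + z = z + 2*z²)
C(D) = 820 + D (C(D) = D + 20*(1 + 2*20) = D + 20*(1 + 40) = D + 20*41 = D + 820 = 820 + D)
C(56) - 3779*(-68) = (820 + 56) - 3779*(-68) = 876 - 1*(-256972) = 876 + 256972 = 257848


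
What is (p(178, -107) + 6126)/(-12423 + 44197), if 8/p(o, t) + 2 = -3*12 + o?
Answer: 107206/556045 ≈ 0.19280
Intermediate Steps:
p(o, t) = 8/(-38 + o) (p(o, t) = 8/(-2 + (-3*12 + o)) = 8/(-2 + (-36 + o)) = 8/(-38 + o))
(p(178, -107) + 6126)/(-12423 + 44197) = (8/(-38 + 178) + 6126)/(-12423 + 44197) = (8/140 + 6126)/31774 = (8*(1/140) + 6126)*(1/31774) = (2/35 + 6126)*(1/31774) = (214412/35)*(1/31774) = 107206/556045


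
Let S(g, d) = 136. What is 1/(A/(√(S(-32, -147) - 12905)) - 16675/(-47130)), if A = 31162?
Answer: 401402580990/86279224358283169 + 312866192935656*I/86279224358283169 ≈ 4.6524e-6 + 0.0036262*I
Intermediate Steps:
1/(A/(√(S(-32, -147) - 12905)) - 16675/(-47130)) = 1/(31162/(√(136 - 12905)) - 16675/(-47130)) = 1/(31162/(√(-12769)) - 16675*(-1/47130)) = 1/(31162/((113*I)) + 3335/9426) = 1/(31162*(-I/113) + 3335/9426) = 1/(-31162*I/113 + 3335/9426) = 1/(3335/9426 - 31162*I/113) = 1134518959044*(3335/9426 + 31162*I/113)/86279224358283169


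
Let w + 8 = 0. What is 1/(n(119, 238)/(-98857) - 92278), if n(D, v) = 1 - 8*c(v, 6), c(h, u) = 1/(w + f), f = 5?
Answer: -26961/2487907159 ≈ -1.0837e-5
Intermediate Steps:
w = -8 (w = -8 + 0 = -8)
c(h, u) = -1/3 (c(h, u) = 1/(-8 + 5) = 1/(-3) = -1/3)
n(D, v) = 11/3 (n(D, v) = 1 - 8*(-1/3) = 1 + 8/3 = 11/3)
1/(n(119, 238)/(-98857) - 92278) = 1/((11/3)/(-98857) - 92278) = 1/((11/3)*(-1/98857) - 92278) = 1/(-1/26961 - 92278) = 1/(-2487907159/26961) = -26961/2487907159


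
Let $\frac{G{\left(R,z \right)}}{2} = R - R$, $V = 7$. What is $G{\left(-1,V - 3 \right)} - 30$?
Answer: $-30$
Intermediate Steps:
$G{\left(R,z \right)} = 0$ ($G{\left(R,z \right)} = 2 \left(R - R\right) = 2 \cdot 0 = 0$)
$G{\left(-1,V - 3 \right)} - 30 = 0 - 30 = -30$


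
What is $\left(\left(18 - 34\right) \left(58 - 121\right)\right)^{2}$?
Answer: $1016064$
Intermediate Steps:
$\left(\left(18 - 34\right) \left(58 - 121\right)\right)^{2} = \left(\left(-16\right) \left(-63\right)\right)^{2} = 1008^{2} = 1016064$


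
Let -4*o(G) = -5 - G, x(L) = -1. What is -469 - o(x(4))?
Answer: -470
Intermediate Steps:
o(G) = 5/4 + G/4 (o(G) = -(-5 - G)/4 = 5/4 + G/4)
-469 - o(x(4)) = -469 - (5/4 + (¼)*(-1)) = -469 - (5/4 - ¼) = -469 - 1*1 = -469 - 1 = -470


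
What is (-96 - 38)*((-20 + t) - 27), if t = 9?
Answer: 5092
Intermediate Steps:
(-96 - 38)*((-20 + t) - 27) = (-96 - 38)*((-20 + 9) - 27) = -134*(-11 - 27) = -134*(-38) = 5092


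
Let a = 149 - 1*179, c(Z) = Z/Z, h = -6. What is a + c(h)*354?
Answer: 324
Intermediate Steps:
c(Z) = 1
a = -30 (a = 149 - 179 = -30)
a + c(h)*354 = -30 + 1*354 = -30 + 354 = 324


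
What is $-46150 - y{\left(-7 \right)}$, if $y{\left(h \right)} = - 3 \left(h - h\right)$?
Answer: $-46150$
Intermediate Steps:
$y{\left(h \right)} = 0$ ($y{\left(h \right)} = \left(-3\right) 0 = 0$)
$-46150 - y{\left(-7 \right)} = -46150 - 0 = -46150 + 0 = -46150$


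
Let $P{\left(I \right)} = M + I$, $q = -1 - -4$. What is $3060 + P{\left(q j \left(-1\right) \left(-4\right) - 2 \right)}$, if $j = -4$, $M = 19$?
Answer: $3029$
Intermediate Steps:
$q = 3$ ($q = -1 + 4 = 3$)
$P{\left(I \right)} = 19 + I$
$3060 + P{\left(q j \left(-1\right) \left(-4\right) - 2 \right)} = 3060 + \left(19 + \left(3 \left(-4\right) \left(-1\right) \left(-4\right) - 2\right)\right) = 3060 + \left(19 + \left(3 \cdot 4 \left(-4\right) - 2\right)\right) = 3060 + \left(19 + \left(3 \left(-16\right) - 2\right)\right) = 3060 + \left(19 - 50\right) = 3060 - 31 = 3029$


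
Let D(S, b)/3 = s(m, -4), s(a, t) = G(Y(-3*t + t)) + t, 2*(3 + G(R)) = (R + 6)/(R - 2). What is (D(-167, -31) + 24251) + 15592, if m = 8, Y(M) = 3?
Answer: 79671/2 ≈ 39836.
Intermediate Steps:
G(R) = -3 + (6 + R)/(2*(-2 + R)) (G(R) = -3 + ((R + 6)/(R - 2))/2 = -3 + ((6 + R)/(-2 + R))/2 = -3 + (6 + R)/(2*(-2 + R)))
s(a, t) = 3/2 + t (s(a, t) = (18 - 5*3)/(2*(-2 + 3)) + t = (1/2)*(18 - 15)/1 + t = (1/2)*1*3 + t = 3/2 + t)
D(S, b) = -15/2 (D(S, b) = 3*(3/2 - 4) = 3*(-5/2) = -15/2)
(D(-167, -31) + 24251) + 15592 = (-15/2 + 24251) + 15592 = 48487/2 + 15592 = 79671/2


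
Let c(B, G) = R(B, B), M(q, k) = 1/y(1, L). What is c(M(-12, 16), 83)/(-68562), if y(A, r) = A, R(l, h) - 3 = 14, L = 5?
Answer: -17/68562 ≈ -0.00024795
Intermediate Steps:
R(l, h) = 17 (R(l, h) = 3 + 14 = 17)
M(q, k) = 1 (M(q, k) = 1/1 = 1)
c(B, G) = 17
c(M(-12, 16), 83)/(-68562) = 17/(-68562) = 17*(-1/68562) = -17/68562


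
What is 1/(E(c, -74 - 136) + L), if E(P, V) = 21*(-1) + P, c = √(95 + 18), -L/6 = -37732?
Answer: 226371/51243829528 - √113/51243829528 ≈ 4.4173e-6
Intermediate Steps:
L = 226392 (L = -6*(-37732) = 226392)
c = √113 ≈ 10.630
E(P, V) = -21 + P
1/(E(c, -74 - 136) + L) = 1/((-21 + √113) + 226392) = 1/(226371 + √113)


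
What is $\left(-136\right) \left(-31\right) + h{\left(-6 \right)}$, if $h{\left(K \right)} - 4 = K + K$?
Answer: $4208$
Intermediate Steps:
$h{\left(K \right)} = 4 + 2 K$ ($h{\left(K \right)} = 4 + \left(K + K\right) = 4 + 2 K$)
$\left(-136\right) \left(-31\right) + h{\left(-6 \right)} = \left(-136\right) \left(-31\right) + \left(4 + 2 \left(-6\right)\right) = 4216 + \left(4 - 12\right) = 4216 - 8 = 4208$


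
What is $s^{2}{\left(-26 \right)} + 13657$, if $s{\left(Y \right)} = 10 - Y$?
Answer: $14953$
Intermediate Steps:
$s^{2}{\left(-26 \right)} + 13657 = \left(10 - -26\right)^{2} + 13657 = \left(10 + 26\right)^{2} + 13657 = 36^{2} + 13657 = 1296 + 13657 = 14953$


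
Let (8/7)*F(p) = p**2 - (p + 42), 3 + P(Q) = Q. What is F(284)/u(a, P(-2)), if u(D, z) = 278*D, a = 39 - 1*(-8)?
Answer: 281155/52264 ≈ 5.3795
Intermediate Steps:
P(Q) = -3 + Q
a = 47 (a = 39 + 8 = 47)
F(p) = -147/4 - 7*p/8 + 7*p**2/8 (F(p) = 7*(p**2 - (p + 42))/8 = 7*(p**2 - (42 + p))/8 = 7*(p**2 + (-42 - p))/8 = 7*(-42 + p**2 - p)/8 = -147/4 - 7*p/8 + 7*p**2/8)
F(284)/u(a, P(-2)) = (-147/4 - 7/8*284 + (7/8)*284**2)/((278*47)) = (-147/4 - 497/2 + (7/8)*80656)/13066 = (-147/4 - 497/2 + 70574)*(1/13066) = (281155/4)*(1/13066) = 281155/52264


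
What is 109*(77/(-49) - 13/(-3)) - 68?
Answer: 4894/21 ≈ 233.05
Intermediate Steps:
109*(77/(-49) - 13/(-3)) - 68 = 109*(77*(-1/49) - 13*(-⅓)) - 68 = 109*(-11/7 + 13/3) - 68 = 109*(58/21) - 68 = 6322/21 - 68 = 4894/21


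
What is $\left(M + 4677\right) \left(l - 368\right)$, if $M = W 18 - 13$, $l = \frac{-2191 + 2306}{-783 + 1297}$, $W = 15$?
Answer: $- \frac{466354279}{257} \approx -1.8146 \cdot 10^{6}$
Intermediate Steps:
$l = \frac{115}{514} \approx 0.22374$
$M = 257$ ($M = 15 \cdot 18 - 13 = 270 - 13 = 257$)
$\left(M + 4677\right) \left(l - 368\right) = \left(257 + 4677\right) \left(\frac{115}{514} - 368\right) = 4934 \left(- \frac{189037}{514}\right) = - \frac{466354279}{257}$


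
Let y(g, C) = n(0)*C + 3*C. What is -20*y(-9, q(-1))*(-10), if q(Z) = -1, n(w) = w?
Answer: -600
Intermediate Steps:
y(g, C) = 3*C (y(g, C) = 0*C + 3*C = 0 + 3*C = 3*C)
-20*y(-9, q(-1))*(-10) = -60*(-1)*(-10) = -20*(-3)*(-10) = 60*(-10) = -600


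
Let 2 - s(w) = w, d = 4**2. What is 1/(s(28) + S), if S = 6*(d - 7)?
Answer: 1/28 ≈ 0.035714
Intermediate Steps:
d = 16
S = 54 (S = 6*(16 - 7) = 6*9 = 54)
s(w) = 2 - w
1/(s(28) + S) = 1/((2 - 1*28) + 54) = 1/((2 - 28) + 54) = 1/(-26 + 54) = 1/28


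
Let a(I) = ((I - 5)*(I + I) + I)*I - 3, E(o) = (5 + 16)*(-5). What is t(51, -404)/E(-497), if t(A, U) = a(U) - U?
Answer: 133347071/105 ≈ 1.2700e+6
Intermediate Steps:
E(o) = -105 (E(o) = 21*(-5) = -105)
a(I) = -3 + I*(I + 2*I*(-5 + I)) (a(I) = ((-5 + I)*(2*I) + I)*I - 3 = (2*I*(-5 + I) + I)*I - 3 = (I + 2*I*(-5 + I))*I - 3 = I*(I + 2*I*(-5 + I)) - 3 = -3 + I*(I + 2*I*(-5 + I)))
t(A, U) = -3 - U - 9*U² + 2*U³ (t(A, U) = (-3 - 9*U² + 2*U³) - U = -3 - U - 9*U² + 2*U³)
t(51, -404)/E(-497) = (-3 - 1*(-404) - 9*(-404)² + 2*(-404)³)/(-105) = (-3 + 404 - 9*163216 + 2*(-65939264))*(-1/105) = (-3 + 404 - 1468944 - 131878528)*(-1/105) = -133347071*(-1/105) = 133347071/105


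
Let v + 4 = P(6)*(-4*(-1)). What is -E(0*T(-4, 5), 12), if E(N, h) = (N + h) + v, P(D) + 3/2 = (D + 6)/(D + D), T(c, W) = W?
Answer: -6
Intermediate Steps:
P(D) = -3/2 + (6 + D)/(2*D) (P(D) = -3/2 + (D + 6)/(D + D) = -3/2 + (6 + D)/((2*D)) = -3/2 + (6 + D)*(1/(2*D)) = -3/2 + (6 + D)/(2*D))
v = -6 (v = -4 + ((3 - 1*6)/6)*(-4*(-1)) = -4 + ((3 - 6)/6)*4 = -4 + ((⅙)*(-3))*4 = -4 - ½*4 = -4 - 2 = -6)
E(N, h) = -6 + N + h (E(N, h) = (N + h) - 6 = -6 + N + h)
-E(0*T(-4, 5), 12) = -(-6 + 0*5 + 12) = -(-6 + 0 + 12) = -1*6 = -6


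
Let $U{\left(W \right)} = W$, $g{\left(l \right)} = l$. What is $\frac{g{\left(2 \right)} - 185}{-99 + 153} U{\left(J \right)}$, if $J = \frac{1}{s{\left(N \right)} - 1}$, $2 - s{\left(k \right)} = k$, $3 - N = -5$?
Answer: $\frac{61}{126} \approx 0.48413$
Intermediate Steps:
$N = 8$ ($N = 3 - -5 = 3 + 5 = 8$)
$s{\left(k \right)} = 2 - k$
$J = - \frac{1}{7}$ ($J = \frac{1}{\left(2 - 8\right) - 1} = \frac{1}{-6 - 1} = \frac{1}{-7} = - \frac{1}{7} \approx -0.14286$)
$\frac{g{\left(2 \right)} - 185}{-99 + 153} U{\left(J \right)} = \frac{2 - 185}{-99 + 153} \left(- \frac{1}{7}\right) = - \frac{183}{54} \left(- \frac{1}{7}\right) = \left(-183\right) \frac{1}{54} \left(- \frac{1}{7}\right) = \left(- \frac{61}{18}\right) \left(- \frac{1}{7}\right) = \frac{61}{126}$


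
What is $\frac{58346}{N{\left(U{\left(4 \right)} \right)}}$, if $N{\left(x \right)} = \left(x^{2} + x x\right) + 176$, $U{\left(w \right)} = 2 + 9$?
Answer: $\frac{29173}{209} \approx 139.58$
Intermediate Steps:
$U{\left(w \right)} = 11$
$N{\left(x \right)} = 176 + 2 x^{2}$ ($N{\left(x \right)} = \left(x^{2} + x^{2}\right) + 176 = 2 x^{2} + 176 = 176 + 2 x^{2}$)
$\frac{58346}{N{\left(U{\left(4 \right)} \right)}} = \frac{58346}{176 + 2 \cdot 11^{2}} = \frac{58346}{176 + 2 \cdot 121} = \frac{58346}{176 + 242} = \frac{58346}{418} = 58346 \cdot \frac{1}{418} = \frac{29173}{209}$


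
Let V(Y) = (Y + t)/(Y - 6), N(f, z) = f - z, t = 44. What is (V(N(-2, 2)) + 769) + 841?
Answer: 1606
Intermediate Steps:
V(Y) = (44 + Y)/(-6 + Y) (V(Y) = (Y + 44)/(Y - 6) = (44 + Y)/(-6 + Y))
(V(N(-2, 2)) + 769) + 841 = ((44 + (-2 - 1*2))/(-6 + (-2 - 1*2)) + 769) + 841 = ((44 + (-2 - 2))/(-6 + (-2 - 2)) + 769) + 841 = ((44 - 4)/(-6 - 4) + 769) + 841 = (40/(-10) + 769) + 841 = (-⅒*40 + 769) + 841 = (-4 + 769) + 841 = 765 + 841 = 1606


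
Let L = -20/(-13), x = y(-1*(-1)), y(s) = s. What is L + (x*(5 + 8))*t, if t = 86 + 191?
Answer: 46833/13 ≈ 3602.5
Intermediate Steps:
x = 1 (x = -1*(-1) = 1)
t = 277
L = 20/13 (L = -1/13*(-20) = 20/13 ≈ 1.5385)
L + (x*(5 + 8))*t = 20/13 + (1*(5 + 8))*277 = 20/13 + (1*13)*277 = 20/13 + 13*277 = 20/13 + 3601 = 46833/13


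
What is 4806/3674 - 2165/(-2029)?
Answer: 8852792/3727273 ≈ 2.3751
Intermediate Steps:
4806/3674 - 2165/(-2029) = 4806*(1/3674) - 2165*(-1/2029) = 2403/1837 + 2165/2029 = 8852792/3727273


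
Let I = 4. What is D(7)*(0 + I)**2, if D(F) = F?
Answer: 112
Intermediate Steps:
D(7)*(0 + I)**2 = 7*(0 + 4)**2 = 7*4**2 = 7*16 = 112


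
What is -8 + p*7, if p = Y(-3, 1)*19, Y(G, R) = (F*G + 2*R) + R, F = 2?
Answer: -407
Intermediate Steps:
Y(G, R) = 2*G + 3*R (Y(G, R) = (2*G + 2*R) + R = 2*G + 3*R)
p = -57 (p = (2*(-3) + 3*1)*19 = (-6 + 3)*19 = -3*19 = -57)
-8 + p*7 = -8 - 57*7 = -8 - 399 = -407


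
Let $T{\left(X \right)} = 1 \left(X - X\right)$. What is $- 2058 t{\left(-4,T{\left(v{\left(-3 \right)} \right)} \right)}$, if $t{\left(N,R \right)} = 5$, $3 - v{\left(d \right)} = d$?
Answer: $-10290$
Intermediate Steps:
$v{\left(d \right)} = 3 - d$
$T{\left(X \right)} = 0$ ($T{\left(X \right)} = 1 \cdot 0 = 0$)
$- 2058 t{\left(-4,T{\left(v{\left(-3 \right)} \right)} \right)} = \left(-2058\right) 5 = -10290$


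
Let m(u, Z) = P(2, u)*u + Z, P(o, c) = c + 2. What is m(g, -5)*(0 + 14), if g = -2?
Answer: -70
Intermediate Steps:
P(o, c) = 2 + c
m(u, Z) = Z + u*(2 + u) (m(u, Z) = (2 + u)*u + Z = u*(2 + u) + Z = Z + u*(2 + u))
m(g, -5)*(0 + 14) = (-5 - 2*(2 - 2))*(0 + 14) = (-5 - 2*0)*14 = (-5 + 0)*14 = -5*14 = -70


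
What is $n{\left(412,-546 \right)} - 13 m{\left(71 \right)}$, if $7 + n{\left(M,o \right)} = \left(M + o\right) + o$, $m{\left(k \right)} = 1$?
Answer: $-700$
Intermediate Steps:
$n{\left(M,o \right)} = -7 + M + 2 o$ ($n{\left(M,o \right)} = -7 + \left(\left(M + o\right) + o\right) = -7 + \left(M + 2 o\right) = -7 + M + 2 o$)
$n{\left(412,-546 \right)} - 13 m{\left(71 \right)} = \left(-7 + 412 + 2 \left(-546\right)\right) - 13 \cdot 1 = \left(-7 + 412 - 1092\right) - 13 = -687 - 13 = -700$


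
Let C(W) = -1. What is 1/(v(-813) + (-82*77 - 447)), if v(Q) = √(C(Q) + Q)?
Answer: -6761/45711935 - I*√814/45711935 ≈ -0.0001479 - 6.2414e-7*I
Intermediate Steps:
v(Q) = √(-1 + Q)
1/(v(-813) + (-82*77 - 447)) = 1/(√(-1 - 813) + (-82*77 - 447)) = 1/(√(-814) + (-6314 - 447)) = 1/(I*√814 - 6761) = 1/(-6761 + I*√814)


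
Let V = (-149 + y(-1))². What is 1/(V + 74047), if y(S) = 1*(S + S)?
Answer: 1/96848 ≈ 1.0325e-5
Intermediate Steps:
y(S) = 2*S (y(S) = 1*(2*S) = 2*S)
V = 22801 (V = (-149 + 2*(-1))² = (-149 - 2)² = (-151)² = 22801)
1/(V + 74047) = 1/(22801 + 74047) = 1/96848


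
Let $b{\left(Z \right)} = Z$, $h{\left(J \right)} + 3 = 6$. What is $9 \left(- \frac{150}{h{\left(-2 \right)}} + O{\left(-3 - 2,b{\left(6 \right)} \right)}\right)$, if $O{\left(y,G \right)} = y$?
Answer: $-495$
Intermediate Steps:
$h{\left(J \right)} = 3$ ($h{\left(J \right)} = -3 + 6 = 3$)
$9 \left(- \frac{150}{h{\left(-2 \right)}} + O{\left(-3 - 2,b{\left(6 \right)} \right)}\right) = 9 \left(- \frac{150}{3} - 5\right) = 9 \left(\left(-150\right) \frac{1}{3} - 5\right) = 9 \left(-50 - 5\right) = 9 \left(-55\right) = -495$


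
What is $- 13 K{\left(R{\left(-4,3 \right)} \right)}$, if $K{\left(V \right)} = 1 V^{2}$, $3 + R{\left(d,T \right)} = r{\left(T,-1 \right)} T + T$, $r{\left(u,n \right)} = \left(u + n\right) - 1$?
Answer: $-117$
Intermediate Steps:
$r{\left(u,n \right)} = -1 + n + u$ ($r{\left(u,n \right)} = \left(n + u\right) - 1 = -1 + n + u$)
$R{\left(d,T \right)} = -3 + T + T \left(-2 + T\right)$ ($R{\left(d,T \right)} = -3 + \left(\left(-1 - 1 + T\right) T + T\right) = -3 + \left(\left(-2 + T\right) T + T\right) = -3 + \left(T \left(-2 + T\right) + T\right) = -3 + \left(T + T \left(-2 + T\right)\right) = -3 + T + T \left(-2 + T\right)$)
$K{\left(V \right)} = V^{2}$
$- 13 K{\left(R{\left(-4,3 \right)} \right)} = - 13 \left(-3 + 3^{2} - 3\right)^{2} = - 13 \left(-3 + 9 - 3\right)^{2} = - 13 \cdot 3^{2} = \left(-13\right) 9 = -117$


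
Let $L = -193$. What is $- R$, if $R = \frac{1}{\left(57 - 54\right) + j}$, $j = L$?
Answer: $\frac{1}{190} \approx 0.0052632$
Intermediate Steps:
$j = -193$
$R = - \frac{1}{190}$ ($R = \frac{1}{\left(57 - 54\right) - 193} = \frac{1}{3 - 193} = \frac{1}{-190} = - \frac{1}{190} \approx -0.0052632$)
$- R = \left(-1\right) \left(- \frac{1}{190}\right) = \frac{1}{190}$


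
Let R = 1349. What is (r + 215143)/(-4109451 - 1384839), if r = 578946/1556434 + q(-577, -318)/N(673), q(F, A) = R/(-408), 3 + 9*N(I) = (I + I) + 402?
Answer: -39734064276445081/1014720961742307600 ≈ -0.039158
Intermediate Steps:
N(I) = 133/3 + 2*I/9 (N(I) = -⅓ + ((I + I) + 402)/9 = -⅓ + (2*I + 402)/9 = -⅓ + (402 + 2*I)/9 = -⅓ + (134/3 + 2*I/9) = 133/3 + 2*I/9)
q(F, A) = -1349/408 (q(F, A) = 1349/(-408) = 1349*(-1/408) = -1349/408)
r = 65548288161/184686458440 (r = 578946/1556434 - 1349/(408*(133/3 + (2/9)*673)) = 578946*(1/1556434) - 1349/(408*(133/3 + 1346/9)) = 289473/778217 - 1349/(408*1745/9) = 289473/778217 - 1349/408*9/1745 = 289473/778217 - 4047/237320 = 65548288161/184686458440 ≈ 0.35492)
(r + 215143)/(-4109451 - 1384839) = (65548288161/184686458440 + 215143)/(-4109451 - 1384839) = (39734064276445081/184686458440)/(-5494290) = (39734064276445081/184686458440)*(-1/5494290) = -39734064276445081/1014720961742307600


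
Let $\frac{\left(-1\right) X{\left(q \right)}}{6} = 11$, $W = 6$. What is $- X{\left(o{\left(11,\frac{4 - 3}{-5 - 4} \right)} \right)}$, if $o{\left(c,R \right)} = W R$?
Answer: $66$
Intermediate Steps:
$o{\left(c,R \right)} = 6 R$
$X{\left(q \right)} = -66$ ($X{\left(q \right)} = \left(-6\right) 11 = -66$)
$- X{\left(o{\left(11,\frac{4 - 3}{-5 - 4} \right)} \right)} = \left(-1\right) \left(-66\right) = 66$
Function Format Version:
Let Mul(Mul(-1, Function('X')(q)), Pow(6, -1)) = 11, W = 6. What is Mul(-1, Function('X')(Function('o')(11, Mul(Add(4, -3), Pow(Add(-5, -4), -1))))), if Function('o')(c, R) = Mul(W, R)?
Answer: 66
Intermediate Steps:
Function('o')(c, R) = Mul(6, R)
Function('X')(q) = -66 (Function('X')(q) = Mul(-6, 11) = -66)
Mul(-1, Function('X')(Function('o')(11, Mul(Add(4, -3), Pow(Add(-5, -4), -1))))) = Mul(-1, -66) = 66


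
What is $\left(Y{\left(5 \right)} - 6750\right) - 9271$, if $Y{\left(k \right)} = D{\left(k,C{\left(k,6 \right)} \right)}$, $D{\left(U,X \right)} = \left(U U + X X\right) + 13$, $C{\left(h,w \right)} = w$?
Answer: $-15947$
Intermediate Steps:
$D{\left(U,X \right)} = 13 + U^{2} + X^{2}$ ($D{\left(U,X \right)} = \left(U^{2} + X^{2}\right) + 13 = 13 + U^{2} + X^{2}$)
$Y{\left(k \right)} = 49 + k^{2}$ ($Y{\left(k \right)} = 13 + k^{2} + 6^{2} = 13 + k^{2} + 36 = 49 + k^{2}$)
$\left(Y{\left(5 \right)} - 6750\right) - 9271 = \left(\left(49 + 5^{2}\right) - 6750\right) - 9271 = \left(\left(49 + 25\right) - 6750\right) - 9271 = \left(74 - 6750\right) - 9271 = -6676 - 9271 = -15947$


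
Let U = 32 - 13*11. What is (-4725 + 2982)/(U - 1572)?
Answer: 581/561 ≈ 1.0357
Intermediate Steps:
U = -111 (U = 32 - 143 = -111)
(-4725 + 2982)/(U - 1572) = (-4725 + 2982)/(-111 - 1572) = -1743/(-1683) = -1743*(-1/1683) = 581/561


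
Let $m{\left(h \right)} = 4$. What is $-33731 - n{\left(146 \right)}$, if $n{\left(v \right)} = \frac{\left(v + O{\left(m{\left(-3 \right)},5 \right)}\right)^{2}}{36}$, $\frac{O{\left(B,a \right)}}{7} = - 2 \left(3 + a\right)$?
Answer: $- \frac{303868}{9} \approx -33763.0$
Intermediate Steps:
$O{\left(B,a \right)} = -42 - 14 a$ ($O{\left(B,a \right)} = 7 \left(- 2 \left(3 + a\right)\right) = 7 \left(-6 - 2 a\right) = -42 - 14 a$)
$n{\left(v \right)} = \frac{\left(-112 + v\right)^{2}}{36}$ ($n{\left(v \right)} = \frac{\left(v - 112\right)^{2}}{36} = \left(v - 112\right)^{2} \cdot \frac{1}{36} = \left(-112 + v\right)^{2} \cdot \frac{1}{36} = \frac{\left(-112 + v\right)^{2}}{36}$)
$-33731 - n{\left(146 \right)} = -33731 - \frac{\left(-112 + 146\right)^{2}}{36} = -33731 - \frac{34^{2}}{36} = -33731 - \frac{1}{36} \cdot 1156 = -33731 - \frac{289}{9} = - \frac{303868}{9}$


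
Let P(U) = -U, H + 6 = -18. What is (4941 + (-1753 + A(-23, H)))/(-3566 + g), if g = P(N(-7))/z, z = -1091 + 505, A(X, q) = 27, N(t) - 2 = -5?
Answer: -1883990/2089679 ≈ -0.90157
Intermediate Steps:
H = -24 (H = -6 - 18 = -24)
N(t) = -3 (N(t) = 2 - 5 = -3)
z = -586
g = -3/586 (g = -1*(-3)/(-586) = 3*(-1/586) = -3/586 ≈ -0.0051195)
(4941 + (-1753 + A(-23, H)))/(-3566 + g) = (4941 + (-1753 + 27))/(-3566 - 3/586) = (4941 - 1726)/(-2089679/586) = 3215*(-586/2089679) = -1883990/2089679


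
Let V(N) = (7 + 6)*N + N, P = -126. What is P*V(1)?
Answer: -1764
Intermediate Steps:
V(N) = 14*N (V(N) = 13*N + N = 14*N)
P*V(1) = -1764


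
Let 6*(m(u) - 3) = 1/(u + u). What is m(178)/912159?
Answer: 6409/1948371624 ≈ 3.2894e-6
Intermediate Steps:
m(u) = 3 + 1/(12*u) (m(u) = 3 + 1/(6*(u + u)) = 3 + 1/(6*((2*u))) = 3 + (1/(2*u))/6 = 3 + 1/(12*u))
m(178)/912159 = (3 + (1/12)/178)/912159 = (3 + (1/12)*(1/178))*(1/912159) = (3 + 1/2136)*(1/912159) = (6409/2136)*(1/912159) = 6409/1948371624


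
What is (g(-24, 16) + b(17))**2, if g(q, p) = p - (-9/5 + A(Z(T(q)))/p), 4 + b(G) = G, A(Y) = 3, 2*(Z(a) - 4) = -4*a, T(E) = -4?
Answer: 5997601/6400 ≈ 937.13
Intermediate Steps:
Z(a) = 4 - 2*a (Z(a) = 4 + (-4*a)/2 = 4 - 2*a)
b(G) = -4 + G
g(q, p) = 9/5 + p - 3/p (g(q, p) = p - (-9/5 + 3/p) = p + (9/5 - 3/p) = 9/5 + p - 3/p)
(g(-24, 16) + b(17))**2 = ((9/5 + 16 - 3/16) + (-4 + 17))**2 = ((9/5 + 16 - 3*1/16) + 13)**2 = ((9/5 + 16 - 3/16) + 13)**2 = (1409/80 + 13)**2 = (2449/80)**2 = 5997601/6400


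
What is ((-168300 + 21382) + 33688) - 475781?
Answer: -589011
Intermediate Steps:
((-168300 + 21382) + 33688) - 475781 = (-146918 + 33688) - 475781 = -113230 - 475781 = -589011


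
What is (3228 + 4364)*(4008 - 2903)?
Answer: 8389160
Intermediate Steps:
(3228 + 4364)*(4008 - 2903) = 7592*1105 = 8389160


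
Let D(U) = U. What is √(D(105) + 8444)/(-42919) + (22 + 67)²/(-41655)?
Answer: -7921/41655 - √8549/42919 ≈ -0.19231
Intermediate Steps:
√(D(105) + 8444)/(-42919) + (22 + 67)²/(-41655) = √(105 + 8444)/(-42919) + (22 + 67)²/(-41655) = √8549*(-1/42919) + 89²*(-1/41655) = -√8549/42919 + 7921*(-1/41655) = -√8549/42919 - 7921/41655 = -7921/41655 - √8549/42919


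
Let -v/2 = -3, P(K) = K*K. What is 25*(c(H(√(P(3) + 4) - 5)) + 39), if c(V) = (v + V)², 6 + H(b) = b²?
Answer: 69575 - 19000*√13 ≈ 1069.5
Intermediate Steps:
P(K) = K²
v = 6 (v = -2*(-3) = 6)
H(b) = -6 + b²
c(V) = (6 + V)²
25*(c(H(√(P(3) + 4) - 5)) + 39) = 25*((6 + (-6 + (√(3² + 4) - 5)²))² + 39) = 25*((6 + (-6 + (√(9 + 4) - 5)²))² + 39) = 25*((6 + (-6 + (√13 - 5)²))² + 39) = 25*((6 + (-6 + (-5 + √13)²))² + 39) = 25*(((-5 + √13)²)² + 39) = 25*((-5 + √13)⁴ + 39) = 25*(39 + (-5 + √13)⁴) = 975 + 25*(-5 + √13)⁴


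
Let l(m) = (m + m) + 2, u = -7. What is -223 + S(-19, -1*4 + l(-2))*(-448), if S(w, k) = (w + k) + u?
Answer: 14113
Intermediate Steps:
l(m) = 2 + 2*m (l(m) = 2*m + 2 = 2 + 2*m)
S(w, k) = -7 + k + w (S(w, k) = (w + k) - 7 = (k + w) - 7 = -7 + k + w)
-223 + S(-19, -1*4 + l(-2))*(-448) = -223 + (-7 + (-1*4 + (2 + 2*(-2))) - 19)*(-448) = -223 + (-7 + (-4 + (2 - 4)) - 19)*(-448) = -223 + (-7 + (-4 - 2) - 19)*(-448) = -223 + (-7 - 6 - 19)*(-448) = -223 - 32*(-448) = -223 + 14336 = 14113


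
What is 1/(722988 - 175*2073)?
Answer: 1/360213 ≈ 2.7761e-6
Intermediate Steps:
1/(722988 - 175*2073) = 1/(722988 - 362775) = 1/360213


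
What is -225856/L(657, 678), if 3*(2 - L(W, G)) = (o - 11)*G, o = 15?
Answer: 112928/451 ≈ 250.39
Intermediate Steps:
L(W, G) = 2 - 4*G/3 (L(W, G) = 2 - (15 - 11)*G/3 = 2 - 4*G/3)
-225856/L(657, 678) = -225856/(2 - 4/3*678) = -225856/(2 - 904) = -225856/(-902) = -225856*(-1/902) = 112928/451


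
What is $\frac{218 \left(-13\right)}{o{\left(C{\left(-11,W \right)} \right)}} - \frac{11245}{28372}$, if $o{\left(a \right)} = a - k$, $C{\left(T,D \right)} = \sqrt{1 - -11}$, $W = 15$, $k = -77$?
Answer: $- \frac{36172357}{970388} + \frac{5668 \sqrt{3}}{5917} \approx -35.617$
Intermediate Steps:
$C{\left(T,D \right)} = 2 \sqrt{3}$ ($C{\left(T,D \right)} = \sqrt{1 + \left(16 - 5\right)} = \sqrt{1 + 11} = \sqrt{12} = 2 \sqrt{3}$)
$o{\left(a \right)} = 77 + a$ ($o{\left(a \right)} = a - -77 = a + 77 = 77 + a$)
$\frac{218 \left(-13\right)}{o{\left(C{\left(-11,W \right)} \right)}} - \frac{11245}{28372} = \frac{218 \left(-13\right)}{77 + 2 \sqrt{3}} - \frac{11245}{28372} = - \frac{2834}{77 + 2 \sqrt{3}} - \frac{65}{164} = - \frac{65}{164} - \frac{2834}{77 + 2 \sqrt{3}}$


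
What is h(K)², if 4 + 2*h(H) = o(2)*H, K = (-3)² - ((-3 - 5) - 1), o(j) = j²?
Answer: 1156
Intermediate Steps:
K = 18 (K = 9 - (-8 - 1) = 9 - 1*(-9) = 9 + 9 = 18)
h(H) = -2 + 2*H (h(H) = -2 + (2²*H)/2 = -2 + (4*H)/2 = -2 + 2*H)
h(K)² = (-2 + 2*18)² = (-2 + 36)² = 34² = 1156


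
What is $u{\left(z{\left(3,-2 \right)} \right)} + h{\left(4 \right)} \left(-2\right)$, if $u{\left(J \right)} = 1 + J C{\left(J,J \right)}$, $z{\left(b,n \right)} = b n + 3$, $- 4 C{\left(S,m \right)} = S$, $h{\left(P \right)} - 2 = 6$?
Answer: $- \frac{69}{4} \approx -17.25$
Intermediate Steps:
$h{\left(P \right)} = 8$ ($h{\left(P \right)} = 2 + 6 = 8$)
$C{\left(S,m \right)} = - \frac{S}{4}$
$z{\left(b,n \right)} = 3 + b n$
$u{\left(J \right)} = 1 - \frac{J^{2}}{4}$ ($u{\left(J \right)} = 1 + J \left(- \frac{J}{4}\right) = 1 - \frac{J^{2}}{4}$)
$u{\left(z{\left(3,-2 \right)} \right)} + h{\left(4 \right)} \left(-2\right) = \left(1 - \frac{\left(3 + 3 \left(-2\right)\right)^{2}}{4}\right) + 8 \left(-2\right) = \left(1 - \frac{\left(3 - 6\right)^{2}}{4}\right) - 16 = \left(1 - \frac{\left(-3\right)^{2}}{4}\right) - 16 = \left(1 - \frac{9}{4}\right) - 16 = - \frac{5}{4} - 16 = - \frac{69}{4}$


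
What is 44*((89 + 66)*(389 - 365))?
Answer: 163680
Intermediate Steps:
44*((89 + 66)*(389 - 365)) = 44*(155*24) = 44*3720 = 163680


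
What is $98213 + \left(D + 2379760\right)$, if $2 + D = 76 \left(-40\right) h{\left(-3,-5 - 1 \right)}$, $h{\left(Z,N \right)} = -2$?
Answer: $2484051$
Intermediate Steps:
$D = 6078$ ($D = -2 + 76 \left(-40\right) \left(-2\right) = -2 - -6080 = -2 + 6080 = 6078$)
$98213 + \left(D + 2379760\right) = 98213 + \left(6078 + 2379760\right) = 98213 + 2385838 = 2484051$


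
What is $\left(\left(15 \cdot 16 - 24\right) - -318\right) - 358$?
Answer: $176$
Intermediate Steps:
$\left(\left(15 \cdot 16 - 24\right) - -318\right) - 358 = \left(\left(240 - 24\right) + 318\right) - 358 = \left(216 + 318\right) - 358 = 534 - 358 = 176$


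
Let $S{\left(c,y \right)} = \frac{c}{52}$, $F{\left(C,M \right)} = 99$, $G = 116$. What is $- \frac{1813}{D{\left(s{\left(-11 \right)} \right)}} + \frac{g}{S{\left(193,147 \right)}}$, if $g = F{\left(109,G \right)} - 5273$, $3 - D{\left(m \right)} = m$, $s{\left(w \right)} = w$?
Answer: $- \frac{588083}{386} \approx -1523.5$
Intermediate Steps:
$S{\left(c,y \right)} = \frac{c}{52}$ ($S{\left(c,y \right)} = c \frac{1}{52} = \frac{c}{52}$)
$D{\left(m \right)} = 3 - m$
$g = -5174$ ($g = 99 - 5273 = -5174$)
$- \frac{1813}{D{\left(s{\left(-11 \right)} \right)}} + \frac{g}{S{\left(193,147 \right)}} = - \frac{1813}{3 - -11} - \frac{5174}{\frac{1}{52} \cdot 193} = - \frac{1813}{3 + 11} - \frac{5174}{\frac{193}{52}} = - \frac{1813}{14} - \frac{269048}{193} = \left(-1813\right) \frac{1}{14} - \frac{269048}{193} = - \frac{259}{2} - \frac{269048}{193} = - \frac{588083}{386}$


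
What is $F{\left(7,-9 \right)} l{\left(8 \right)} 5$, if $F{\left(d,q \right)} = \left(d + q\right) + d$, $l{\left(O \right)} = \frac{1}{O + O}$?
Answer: $\frac{25}{16} \approx 1.5625$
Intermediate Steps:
$l{\left(O \right)} = \frac{1}{2 O}$
$F{\left(d,q \right)} = q + 2 d$
$F{\left(7,-9 \right)} l{\left(8 \right)} 5 = \left(-9 + 2 \cdot 7\right) \frac{1}{2 \cdot 8} \cdot 5 = \left(-9 + 14\right) \frac{1}{2} \cdot \frac{1}{8} \cdot 5 = 5 \cdot \frac{1}{16} \cdot 5 = \frac{5}{16} \cdot 5 = \frac{25}{16}$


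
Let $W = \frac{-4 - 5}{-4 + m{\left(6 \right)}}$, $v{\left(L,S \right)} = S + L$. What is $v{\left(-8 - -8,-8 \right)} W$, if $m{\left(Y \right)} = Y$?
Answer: $36$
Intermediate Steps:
$v{\left(L,S \right)} = L + S$
$W = - \frac{9}{2}$ ($W = \frac{-4 - 5}{-4 + 6} = - \frac{9}{2} \approx -4.5$)
$v{\left(-8 - -8,-8 \right)} W = \left(\left(-8 - -8\right) - 8\right) \left(- \frac{9}{2}\right) = \left(\left(-8 + 8\right) - 8\right) \left(- \frac{9}{2}\right) = \left(0 - 8\right) \left(- \frac{9}{2}\right) = \left(-8\right) \left(- \frac{9}{2}\right) = 36$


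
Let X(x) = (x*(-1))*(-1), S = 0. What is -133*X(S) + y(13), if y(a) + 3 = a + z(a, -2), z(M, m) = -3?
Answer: 7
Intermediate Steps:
X(x) = x (X(x) = -x*(-1) = x)
y(a) = -6 + a (y(a) = -3 + (a - 3) = -3 + (-3 + a) = -6 + a)
-133*X(S) + y(13) = -133*0 + (-6 + 13) = 0 + 7 = 7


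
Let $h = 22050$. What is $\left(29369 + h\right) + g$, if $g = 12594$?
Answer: $64013$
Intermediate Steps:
$\left(29369 + h\right) + g = \left(29369 + 22050\right) + 12594 = 51419 + 12594 = 64013$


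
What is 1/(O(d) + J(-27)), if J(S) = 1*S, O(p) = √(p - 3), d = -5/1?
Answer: -27/737 - 2*I*√2/737 ≈ -0.036635 - 0.0038378*I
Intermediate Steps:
d = -5 (d = -5*1 = -5)
O(p) = √(-3 + p)
J(S) = S
1/(O(d) + J(-27)) = 1/(√(-3 - 5) - 27) = 1/(√(-8) - 27) = 1/(2*I*√2 - 27) = 1/(-27 + 2*I*√2)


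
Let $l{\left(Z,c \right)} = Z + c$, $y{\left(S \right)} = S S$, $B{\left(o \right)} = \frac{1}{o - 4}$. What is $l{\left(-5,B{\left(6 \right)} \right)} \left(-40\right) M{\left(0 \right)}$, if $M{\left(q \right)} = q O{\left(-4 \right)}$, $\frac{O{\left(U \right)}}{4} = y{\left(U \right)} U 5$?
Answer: $0$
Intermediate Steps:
$B{\left(o \right)} = \frac{1}{-4 + o}$
$y{\left(S \right)} = S^{2}$
$O{\left(U \right)} = 20 U^{3}$ ($O{\left(U \right)} = 4 U^{2} U 5 = 4 U^{3} \cdot 5 = 4 \cdot 5 U^{3} = 20 U^{3}$)
$M{\left(q \right)} = - 1280 q$ ($M{\left(q \right)} = q 20 \left(-4\right)^{3} = q 20 \left(-64\right) = q \left(-1280\right) = - 1280 q$)
$l{\left(-5,B{\left(6 \right)} \right)} \left(-40\right) M{\left(0 \right)} = \left(-5 + \frac{1}{-4 + 6}\right) \left(-40\right) \left(\left(-1280\right) 0\right) = \left(-5 + \frac{1}{2}\right) \left(-40\right) 0 = \left(- \frac{9}{2}\right) \left(-40\right) 0 = 180 \cdot 0 = 0$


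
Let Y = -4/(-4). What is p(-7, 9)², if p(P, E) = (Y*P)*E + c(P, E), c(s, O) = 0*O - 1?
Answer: 4096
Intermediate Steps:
c(s, O) = -1 (c(s, O) = 0 - 1 = -1)
Y = 1 (Y = -4*(-¼) = 1)
p(P, E) = -1 + E*P (p(P, E) = (1*P)*E - 1 = P*E - 1 = E*P - 1 = -1 + E*P)
p(-7, 9)² = (-1 + 9*(-7))² = (-1 - 63)² = (-64)² = 4096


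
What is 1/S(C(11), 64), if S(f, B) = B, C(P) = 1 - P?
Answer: 1/64 ≈ 0.015625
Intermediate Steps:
1/S(C(11), 64) = 1/64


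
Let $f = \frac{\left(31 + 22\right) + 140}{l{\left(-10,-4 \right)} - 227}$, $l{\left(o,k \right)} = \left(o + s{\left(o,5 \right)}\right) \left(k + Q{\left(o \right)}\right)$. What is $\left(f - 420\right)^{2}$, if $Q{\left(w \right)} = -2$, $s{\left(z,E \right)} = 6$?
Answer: $\frac{7302215209}{41209} \approx 1.772 \cdot 10^{5}$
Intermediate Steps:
$l{\left(o,k \right)} = \left(-2 + k\right) \left(6 + o\right)$ ($l{\left(o,k \right)} = \left(o + 6\right) \left(k - 2\right) = \left(6 + o\right) \left(-2 + k\right) = \left(-2 + k\right) \left(6 + o\right)$)
$f = - \frac{193}{203}$ ($f = \frac{\left(31 + 22\right) + 140}{\left(-12 - -20 + 6 \left(-4\right) - -40\right) - 227} = \frac{53 + 140}{\left(-12 + 20 - 24 + 40\right) - 227} = \frac{193}{24 - 227} = \frac{193}{-203} = 193 \left(- \frac{1}{203}\right) = - \frac{193}{203} \approx -0.95074$)
$\left(f - 420\right)^{2} = \left(- \frac{193}{203} - 420\right)^{2} = \left(- \frac{85453}{203}\right)^{2} = \frac{7302215209}{41209}$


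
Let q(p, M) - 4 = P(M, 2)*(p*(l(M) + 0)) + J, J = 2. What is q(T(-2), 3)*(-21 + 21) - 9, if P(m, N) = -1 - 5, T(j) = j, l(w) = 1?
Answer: -9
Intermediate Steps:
P(m, N) = -6
q(p, M) = 6 - 6*p (q(p, M) = 4 + (-6*p*(1 + 0) + 2) = 4 + (-6*p + 2) = 4 + (2 - 6*p) = 6 - 6*p)
q(T(-2), 3)*(-21 + 21) - 9 = (6 - 6*(-2))*(-21 + 21) - 9 = (6 + 12)*0 - 9 = 18*0 - 9 = 0 - 9 = -9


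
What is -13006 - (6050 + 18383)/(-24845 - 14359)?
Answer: -509862791/39204 ≈ -13005.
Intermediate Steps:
-13006 - (6050 + 18383)/(-24845 - 14359) = -13006 - 24433/(-39204) = -13006 - 24433*(-1)/39204 = -13006 - 1*(-24433/39204) = -13006 + 24433/39204 = -509862791/39204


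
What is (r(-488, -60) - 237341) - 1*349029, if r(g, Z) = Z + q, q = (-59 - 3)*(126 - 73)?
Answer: -589716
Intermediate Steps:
q = -3286 (q = -62*53 = -3286)
r(g, Z) = -3286 + Z (r(g, Z) = Z - 3286 = -3286 + Z)
(r(-488, -60) - 237341) - 1*349029 = ((-3286 - 60) - 237341) - 1*349029 = (-3346 - 237341) - 349029 = -240687 - 349029 = -589716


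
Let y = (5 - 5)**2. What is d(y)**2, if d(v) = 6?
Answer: 36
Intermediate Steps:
y = 0 (y = 0**2 = 0)
d(y)**2 = 6**2 = 36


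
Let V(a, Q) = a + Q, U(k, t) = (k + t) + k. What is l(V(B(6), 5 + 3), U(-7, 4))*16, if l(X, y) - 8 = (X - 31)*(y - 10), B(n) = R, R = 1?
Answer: 7168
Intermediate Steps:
B(n) = 1
U(k, t) = t + 2*k
V(a, Q) = Q + a
l(X, y) = 8 + (-31 + X)*(-10 + y) (l(X, y) = 8 + (X - 31)*(y - 10) = 8 + (-31 + X)*(-10 + y))
l(V(B(6), 5 + 3), U(-7, 4))*16 = (318 - 31*(4 + 2*(-7)) - 10*((5 + 3) + 1) + ((5 + 3) + 1)*(4 + 2*(-7)))*16 = (318 - 31*(4 - 14) - 10*(8 + 1) + (8 + 1)*(4 - 14))*16 = (318 - 31*(-10) - 10*9 + 9*(-10))*16 = (318 + 310 - 90 - 90)*16 = 448*16 = 7168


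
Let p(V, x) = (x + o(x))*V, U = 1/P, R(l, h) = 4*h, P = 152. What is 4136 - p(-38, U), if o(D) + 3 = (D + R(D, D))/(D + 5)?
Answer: 12244489/3044 ≈ 4022.5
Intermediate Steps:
o(D) = -3 + 5*D/(5 + D) (o(D) = -3 + (D + 4*D)/(D + 5) = -3 + (5*D)/(5 + D) = -3 + 5*D/(5 + D))
U = 1/152 ≈ 0.0065789
p(V, x) = V*(x + (-15 + 2*x)/(5 + x)) (p(V, x) = (x + (-15 + 2*x)/(5 + x))*V = V*(x + (-15 + 2*x)/(5 + x)))
4136 - p(-38, U) = 4136 - (-38)*(-15 + (1/152)**2 + 7*(1/152))/(5 + 1/152) = 4136 - (-38)*(-15 + 1/23104 + 7/152)/761/152 = 4136 - (-38)*152*(-345495)/(761*23104) = 4136 - 1*345495/3044 = 4136 - 345495/3044 = 12244489/3044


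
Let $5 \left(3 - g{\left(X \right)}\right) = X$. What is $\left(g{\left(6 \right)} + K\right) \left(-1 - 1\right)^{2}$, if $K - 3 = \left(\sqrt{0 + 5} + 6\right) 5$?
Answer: $\frac{696}{5} + 20 \sqrt{5} \approx 183.92$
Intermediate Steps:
$g{\left(X \right)} = 3 - \frac{X}{5}$
$K = 33 + 5 \sqrt{5}$ ($K = 3 + \left(\sqrt{0 + 5} + 6\right) 5 = 3 + \left(\sqrt{5} + 6\right) 5 = 3 + \left(6 + \sqrt{5}\right) 5 = 3 + \left(30 + 5 \sqrt{5}\right) = 33 + 5 \sqrt{5} \approx 44.18$)
$\left(g{\left(6 \right)} + K\right) \left(-1 - 1\right)^{2} = \left(\left(3 - \frac{6}{5}\right) + \left(33 + 5 \sqrt{5}\right)\right) \left(-1 - 1\right)^{2} = \left(\left(3 - \frac{6}{5}\right) + \left(33 + 5 \sqrt{5}\right)\right) \left(-2\right)^{2} = \left(\frac{9}{5} + \left(33 + 5 \sqrt{5}\right)\right) 4 = \left(\frac{174}{5} + 5 \sqrt{5}\right) 4 = \frac{696}{5} + 20 \sqrt{5}$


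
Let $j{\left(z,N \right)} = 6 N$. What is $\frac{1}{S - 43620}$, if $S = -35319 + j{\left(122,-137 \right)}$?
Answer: $- \frac{1}{79761} \approx -1.2537 \cdot 10^{-5}$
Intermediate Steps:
$S = -36141$ ($S = -35319 + 6 \left(-137\right) = -35319 - 822 = -36141$)
$\frac{1}{S - 43620} = \frac{1}{-36141 - 43620} = \frac{1}{-79761} = - \frac{1}{79761}$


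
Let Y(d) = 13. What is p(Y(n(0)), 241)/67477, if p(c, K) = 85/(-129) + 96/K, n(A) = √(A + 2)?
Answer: -8101/2097792453 ≈ -3.8617e-6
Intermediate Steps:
n(A) = √(2 + A)
p(c, K) = -85/129 + 96/K (p(c, K) = 85*(-1/129) + 96/K = -85/129 + 96/K)
p(Y(n(0)), 241)/67477 = (-85/129 + 96/241)/67477 = (-85/129 + 96*(1/241))*(1/67477) = (-85/129 + 96/241)*(1/67477) = -8101/31089*1/67477 = -8101/2097792453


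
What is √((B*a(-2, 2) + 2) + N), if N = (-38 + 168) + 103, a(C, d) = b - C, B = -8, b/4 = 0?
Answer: √219 ≈ 14.799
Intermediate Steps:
b = 0 (b = 4*0 = 0)
a(C, d) = -C (a(C, d) = 0 - C = -C)
N = 233 (N = 130 + 103 = 233)
√((B*a(-2, 2) + 2) + N) = √((-(-8)*(-2) + 2) + 233) = √((-8*2 + 2) + 233) = √((-16 + 2) + 233) = √(-14 + 233) = √219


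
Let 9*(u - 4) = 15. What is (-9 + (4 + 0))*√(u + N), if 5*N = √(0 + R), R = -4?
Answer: -√(1275 + 90*I)/3 ≈ -11.91 - 0.41982*I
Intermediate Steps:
u = 17/3 (u = 4 + (⅑)*15 = 4 + 5/3 = 17/3 ≈ 5.6667)
N = 2*I/5 (N = √(0 - 4)/5 = √(-4)/5 = (2*I)/5 = 2*I/5 ≈ 0.4*I)
(-9 + (4 + 0))*√(u + N) = (-9 + (4 + 0))*√(17/3 + 2*I/5) = (-9 + 4)*√(17/3 + 2*I/5) = -5*√(17/3 + 2*I/5)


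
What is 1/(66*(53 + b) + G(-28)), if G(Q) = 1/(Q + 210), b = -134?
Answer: -182/972971 ≈ -0.00018706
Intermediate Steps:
G(Q) = 1/(210 + Q)
1/(66*(53 + b) + G(-28)) = 1/(66*(53 - 134) + 1/(210 - 28)) = 1/(66*(-81) + 1/182) = 1/(-5346 + 1/182) = 1/(-972971/182) = -182/972971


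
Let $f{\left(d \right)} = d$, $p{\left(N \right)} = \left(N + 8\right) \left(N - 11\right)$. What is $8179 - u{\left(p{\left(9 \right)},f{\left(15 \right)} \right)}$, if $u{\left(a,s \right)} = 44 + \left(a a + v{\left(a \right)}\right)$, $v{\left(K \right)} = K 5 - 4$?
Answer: $7153$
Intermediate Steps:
$v{\left(K \right)} = -4 + 5 K$ ($v{\left(K \right)} = 5 K - 4 = -4 + 5 K$)
$p{\left(N \right)} = \left(-11 + N\right) \left(8 + N\right)$ ($p{\left(N \right)} = \left(8 + N\right) \left(-11 + N\right) = \left(-11 + N\right) \left(8 + N\right)$)
$u{\left(a,s \right)} = 40 + a^{2} + 5 a$ ($u{\left(a,s \right)} = 44 + \left(a a + \left(-4 + 5 a\right)\right) = 44 + \left(a^{2} + \left(-4 + 5 a\right)\right) = 44 + \left(-4 + a^{2} + 5 a\right) = 40 + a^{2} + 5 a$)
$8179 - u{\left(p{\left(9 \right)},f{\left(15 \right)} \right)} = 8179 - \left(40 + \left(-88 + 9^{2} - 27\right)^{2} + 5 \left(-88 + 9^{2} - 27\right)\right) = 8179 - \left(40 + \left(-88 + 81 - 27\right)^{2} + 5 \left(-88 + 81 - 27\right)\right) = 8179 - \left(40 + \left(-34\right)^{2} + 5 \left(-34\right)\right) = 8179 - \left(40 + 1156 - 170\right) = 8179 - 1026 = 7153$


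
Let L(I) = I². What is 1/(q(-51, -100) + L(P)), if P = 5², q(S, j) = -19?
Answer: 1/606 ≈ 0.0016502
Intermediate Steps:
P = 25
1/(q(-51, -100) + L(P)) = 1/(-19 + 25²) = 1/(-19 + 625) = 1/606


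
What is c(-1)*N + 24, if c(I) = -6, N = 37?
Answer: -198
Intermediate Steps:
c(-1)*N + 24 = -6*37 + 24 = -222 + 24 = -198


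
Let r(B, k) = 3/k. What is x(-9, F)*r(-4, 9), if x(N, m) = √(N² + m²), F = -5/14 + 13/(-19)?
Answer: √5807965/798 ≈ 3.0200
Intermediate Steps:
F = -277/266 (F = -5*1/14 + 13*(-1/19) = -5/14 - 13/19 = -277/266 ≈ -1.0414)
x(-9, F)*r(-4, 9) = √((-9)² + (-277/266)²)*(3/9) = √(81 + 76729/70756)*(3*(⅑)) = √(5807965/70756)*(⅓) = (√5807965/266)*(⅓) = √5807965/798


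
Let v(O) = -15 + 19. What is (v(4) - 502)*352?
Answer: -175296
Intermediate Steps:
v(O) = 4
(v(4) - 502)*352 = (4 - 502)*352 = -498*352 = -175296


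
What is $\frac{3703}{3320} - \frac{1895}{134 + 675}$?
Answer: $- \frac{3295673}{2685880} \approx -1.227$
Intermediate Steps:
$\frac{3703}{3320} - \frac{1895}{134 + 675} = 3703 \cdot \frac{1}{3320} - \frac{1895}{809} = \frac{3703}{3320} - \frac{1895}{809} = - \frac{3295673}{2685880}$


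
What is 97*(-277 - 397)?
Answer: -65378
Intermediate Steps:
97*(-277 - 397) = 97*(-674) = -65378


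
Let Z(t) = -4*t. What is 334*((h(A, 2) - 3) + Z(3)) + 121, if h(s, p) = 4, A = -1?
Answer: -3553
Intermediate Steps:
334*((h(A, 2) - 3) + Z(3)) + 121 = 334*((4 - 3) - 4*3) + 121 = 334*(1 - 12) + 121 = 334*(-11) + 121 = -3674 + 121 = -3553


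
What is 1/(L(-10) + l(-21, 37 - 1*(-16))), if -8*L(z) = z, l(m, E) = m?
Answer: -4/79 ≈ -0.050633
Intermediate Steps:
L(z) = -z/8
1/(L(-10) + l(-21, 37 - 1*(-16))) = 1/(-1/8*(-10) - 21) = 1/(5/4 - 21) = 1/(-79/4) = -4/79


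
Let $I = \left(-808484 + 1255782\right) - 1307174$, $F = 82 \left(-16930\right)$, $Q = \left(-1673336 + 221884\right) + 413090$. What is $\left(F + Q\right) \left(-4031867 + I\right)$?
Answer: $11870411182146$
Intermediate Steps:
$Q = -1038362$ ($Q = -1451452 + 413090 = -1038362$)
$F = -1388260$
$I = -859876$ ($I = 447298 - 1307174 = -859876$)
$\left(F + Q\right) \left(-4031867 + I\right) = \left(-1388260 - 1038362\right) \left(-4031867 - 859876\right) = \left(-2426622\right) \left(-4891743\right) = 11870411182146$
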